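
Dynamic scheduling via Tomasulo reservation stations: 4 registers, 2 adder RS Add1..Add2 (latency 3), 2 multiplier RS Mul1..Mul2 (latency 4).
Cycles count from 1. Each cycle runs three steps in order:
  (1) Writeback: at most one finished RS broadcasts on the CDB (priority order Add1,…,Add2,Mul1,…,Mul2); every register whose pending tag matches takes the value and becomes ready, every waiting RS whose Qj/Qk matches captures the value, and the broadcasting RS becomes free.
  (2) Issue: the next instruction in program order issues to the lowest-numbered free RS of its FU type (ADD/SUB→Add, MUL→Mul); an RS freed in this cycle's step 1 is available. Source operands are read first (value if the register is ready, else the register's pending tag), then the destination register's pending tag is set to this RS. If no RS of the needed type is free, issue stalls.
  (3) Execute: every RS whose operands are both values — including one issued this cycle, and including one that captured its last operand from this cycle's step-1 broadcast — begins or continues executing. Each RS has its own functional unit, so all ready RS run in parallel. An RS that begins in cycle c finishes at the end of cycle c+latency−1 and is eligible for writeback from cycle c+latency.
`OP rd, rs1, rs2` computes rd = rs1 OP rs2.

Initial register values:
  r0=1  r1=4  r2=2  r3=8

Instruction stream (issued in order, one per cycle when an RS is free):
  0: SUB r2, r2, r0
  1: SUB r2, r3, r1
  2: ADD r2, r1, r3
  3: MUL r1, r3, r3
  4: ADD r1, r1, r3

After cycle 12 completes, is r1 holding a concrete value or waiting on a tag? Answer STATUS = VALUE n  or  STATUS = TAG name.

  c1: issue SUB r2<-Add1  regs: r0:1,r1:4,r2:Add1,r3:8
  c2: issue SUB r2<-Add2  regs: r0:1,r1:4,r2:Add2,r3:8
  c3: stall  regs: r0:1,r1:4,r2:Add2,r3:8
  c4: CDB Add1=1; issue ADD r2<-Add1  regs: r0:1,r1:4,r2:Add1,r3:8
  c5: CDB Add2=4; issue MUL r1<-Mul1  regs: r0:1,r1:Mul1,r2:Add1,r3:8
  c6: issue ADD r1<-Add2  regs: r0:1,r1:Add2,r2:Add1,r3:8
  c7: CDB Add1=12  regs: r0:1,r1:Add2,r2:12,r3:8
  c8: -  regs: r0:1,r1:Add2,r2:12,r3:8
  c9: CDB Mul1=64  regs: r0:1,r1:Add2,r2:12,r3:8
  c10: -  regs: r0:1,r1:Add2,r2:12,r3:8
  c11: -  regs: r0:1,r1:Add2,r2:12,r3:8
  c12: CDB Add2=72  regs: r0:1,r1:72,r2:12,r3:8

STATUS = VALUE 72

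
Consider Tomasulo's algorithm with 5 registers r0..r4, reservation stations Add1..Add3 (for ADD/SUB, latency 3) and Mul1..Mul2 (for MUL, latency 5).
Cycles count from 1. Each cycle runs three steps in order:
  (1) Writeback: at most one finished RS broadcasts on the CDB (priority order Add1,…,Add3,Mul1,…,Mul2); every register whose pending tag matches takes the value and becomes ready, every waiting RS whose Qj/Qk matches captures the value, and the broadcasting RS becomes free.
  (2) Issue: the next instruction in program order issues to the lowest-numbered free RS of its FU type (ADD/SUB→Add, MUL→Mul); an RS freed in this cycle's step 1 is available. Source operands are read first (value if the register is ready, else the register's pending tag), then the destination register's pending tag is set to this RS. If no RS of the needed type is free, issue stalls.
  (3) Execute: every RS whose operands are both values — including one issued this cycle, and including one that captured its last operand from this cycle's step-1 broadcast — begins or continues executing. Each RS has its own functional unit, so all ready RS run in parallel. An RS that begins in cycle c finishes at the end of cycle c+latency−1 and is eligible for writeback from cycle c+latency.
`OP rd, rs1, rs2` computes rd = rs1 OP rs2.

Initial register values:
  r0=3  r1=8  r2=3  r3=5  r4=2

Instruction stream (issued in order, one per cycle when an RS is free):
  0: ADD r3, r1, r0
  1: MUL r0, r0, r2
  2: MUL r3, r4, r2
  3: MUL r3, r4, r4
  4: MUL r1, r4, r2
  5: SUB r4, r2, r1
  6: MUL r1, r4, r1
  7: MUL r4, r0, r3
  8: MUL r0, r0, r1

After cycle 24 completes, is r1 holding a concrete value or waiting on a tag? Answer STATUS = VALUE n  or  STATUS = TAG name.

c1: issue ADD r3<-Add1 | r0:3,r1:8,r2:3,r3:Add1,r4:2
c2: issue MUL r0<-Mul1 | r0:Mul1,r1:8,r2:3,r3:Add1,r4:2
c3: issue MUL r3<-Mul2 | r0:Mul1,r1:8,r2:3,r3:Mul2,r4:2
c4: CDB Add1=11; stall | r0:Mul1,r1:8,r2:3,r3:Mul2,r4:2
c5: stall | r0:Mul1,r1:8,r2:3,r3:Mul2,r4:2
c6: stall | r0:Mul1,r1:8,r2:3,r3:Mul2,r4:2
c7: CDB Mul1=9; issue MUL r3<-Mul1 | r0:9,r1:8,r2:3,r3:Mul1,r4:2
c8: CDB Mul2=6; issue MUL r1<-Mul2 | r0:9,r1:Mul2,r2:3,r3:Mul1,r4:2
c9: issue SUB r4<-Add1 | r0:9,r1:Mul2,r2:3,r3:Mul1,r4:Add1
c10: stall | r0:9,r1:Mul2,r2:3,r3:Mul1,r4:Add1
c11: stall | r0:9,r1:Mul2,r2:3,r3:Mul1,r4:Add1
c12: CDB Mul1=4; issue MUL r1<-Mul1 | r0:9,r1:Mul1,r2:3,r3:4,r4:Add1
c13: CDB Mul2=6; issue MUL r4<-Mul2 | r0:9,r1:Mul1,r2:3,r3:4,r4:Mul2
c14: stall | r0:9,r1:Mul1,r2:3,r3:4,r4:Mul2
c15: stall | r0:9,r1:Mul1,r2:3,r3:4,r4:Mul2
c16: CDB Add1=-3; stall | r0:9,r1:Mul1,r2:3,r3:4,r4:Mul2
c17: stall | r0:9,r1:Mul1,r2:3,r3:4,r4:Mul2
c18: CDB Mul2=36; issue MUL r0<-Mul2 | r0:Mul2,r1:Mul1,r2:3,r3:4,r4:36
c19: - | r0:Mul2,r1:Mul1,r2:3,r3:4,r4:36
c20: - | r0:Mul2,r1:Mul1,r2:3,r3:4,r4:36
c21: CDB Mul1=-18 | r0:Mul2,r1:-18,r2:3,r3:4,r4:36
c22: - | r0:Mul2,r1:-18,r2:3,r3:4,r4:36
c23: - | r0:Mul2,r1:-18,r2:3,r3:4,r4:36
c24: - | r0:Mul2,r1:-18,r2:3,r3:4,r4:36

STATUS = VALUE -18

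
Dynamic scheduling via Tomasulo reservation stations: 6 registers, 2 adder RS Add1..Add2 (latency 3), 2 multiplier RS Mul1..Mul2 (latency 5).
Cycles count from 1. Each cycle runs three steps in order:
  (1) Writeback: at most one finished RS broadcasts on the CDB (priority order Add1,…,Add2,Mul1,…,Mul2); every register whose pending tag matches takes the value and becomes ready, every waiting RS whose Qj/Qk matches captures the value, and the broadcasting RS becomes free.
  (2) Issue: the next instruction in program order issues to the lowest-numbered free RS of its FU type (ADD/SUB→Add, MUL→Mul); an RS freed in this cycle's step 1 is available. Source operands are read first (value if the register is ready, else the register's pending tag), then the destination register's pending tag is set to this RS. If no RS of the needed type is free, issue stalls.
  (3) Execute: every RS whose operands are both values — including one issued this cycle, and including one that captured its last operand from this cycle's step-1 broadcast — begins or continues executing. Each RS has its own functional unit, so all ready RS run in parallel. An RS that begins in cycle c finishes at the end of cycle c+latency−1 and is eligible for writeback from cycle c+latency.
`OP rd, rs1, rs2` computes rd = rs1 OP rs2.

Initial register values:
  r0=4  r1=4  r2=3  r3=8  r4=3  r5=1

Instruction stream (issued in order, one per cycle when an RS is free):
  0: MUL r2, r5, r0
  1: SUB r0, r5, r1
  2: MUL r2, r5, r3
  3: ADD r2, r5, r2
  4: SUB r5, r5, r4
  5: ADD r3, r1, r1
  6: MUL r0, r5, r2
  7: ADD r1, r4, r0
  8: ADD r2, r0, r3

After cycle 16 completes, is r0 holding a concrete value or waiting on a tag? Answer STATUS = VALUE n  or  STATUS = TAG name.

STATUS = TAG Mul1

cycle 1: issue MUL r2<-Mul1 // r0:4,r1:4,r2:Mul1,r3:8,r4:3,r5:1
cycle 2: issue SUB r0<-Add1 // r0:Add1,r1:4,r2:Mul1,r3:8,r4:3,r5:1
cycle 3: issue MUL r2<-Mul2 // r0:Add1,r1:4,r2:Mul2,r3:8,r4:3,r5:1
cycle 4: issue ADD r2<-Add2 // r0:Add1,r1:4,r2:Add2,r3:8,r4:3,r5:1
cycle 5: CDB Add1=-3; issue SUB r5<-Add1 // r0:-3,r1:4,r2:Add2,r3:8,r4:3,r5:Add1
cycle 6: CDB Mul1=4; stall // r0:-3,r1:4,r2:Add2,r3:8,r4:3,r5:Add1
cycle 7: stall // r0:-3,r1:4,r2:Add2,r3:8,r4:3,r5:Add1
cycle 8: CDB Add1=-2; issue ADD r3<-Add1 // r0:-3,r1:4,r2:Add2,r3:Add1,r4:3,r5:-2
cycle 9: CDB Mul2=8; issue MUL r0<-Mul1 // r0:Mul1,r1:4,r2:Add2,r3:Add1,r4:3,r5:-2
cycle 10: stall // r0:Mul1,r1:4,r2:Add2,r3:Add1,r4:3,r5:-2
cycle 11: CDB Add1=8; issue ADD r1<-Add1 // r0:Mul1,r1:Add1,r2:Add2,r3:8,r4:3,r5:-2
cycle 12: CDB Add2=9; issue ADD r2<-Add2 // r0:Mul1,r1:Add1,r2:Add2,r3:8,r4:3,r5:-2
cycle 13: - // r0:Mul1,r1:Add1,r2:Add2,r3:8,r4:3,r5:-2
cycle 14: - // r0:Mul1,r1:Add1,r2:Add2,r3:8,r4:3,r5:-2
cycle 15: - // r0:Mul1,r1:Add1,r2:Add2,r3:8,r4:3,r5:-2
cycle 16: - // r0:Mul1,r1:Add1,r2:Add2,r3:8,r4:3,r5:-2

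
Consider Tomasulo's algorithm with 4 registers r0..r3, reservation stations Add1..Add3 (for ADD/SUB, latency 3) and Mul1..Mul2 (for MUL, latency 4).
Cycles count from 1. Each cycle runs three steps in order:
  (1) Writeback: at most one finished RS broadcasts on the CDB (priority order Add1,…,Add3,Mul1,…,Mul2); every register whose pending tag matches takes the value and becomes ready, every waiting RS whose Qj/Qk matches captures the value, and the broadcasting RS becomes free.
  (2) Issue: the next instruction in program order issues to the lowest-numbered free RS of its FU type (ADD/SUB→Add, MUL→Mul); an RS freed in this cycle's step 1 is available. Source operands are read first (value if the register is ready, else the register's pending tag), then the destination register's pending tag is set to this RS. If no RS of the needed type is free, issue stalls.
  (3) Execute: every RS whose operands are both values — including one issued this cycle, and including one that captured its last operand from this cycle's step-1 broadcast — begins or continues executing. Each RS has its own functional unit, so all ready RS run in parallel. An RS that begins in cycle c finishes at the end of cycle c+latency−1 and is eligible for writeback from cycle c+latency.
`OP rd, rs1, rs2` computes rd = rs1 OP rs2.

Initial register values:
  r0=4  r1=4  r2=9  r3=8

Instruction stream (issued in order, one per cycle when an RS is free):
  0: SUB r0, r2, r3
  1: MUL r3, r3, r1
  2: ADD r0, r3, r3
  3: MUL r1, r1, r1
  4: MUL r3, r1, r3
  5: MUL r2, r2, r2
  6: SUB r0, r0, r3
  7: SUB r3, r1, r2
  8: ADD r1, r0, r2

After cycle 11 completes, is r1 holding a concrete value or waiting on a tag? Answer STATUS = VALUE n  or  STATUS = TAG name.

STATUS = TAG Add3

c1: issue SUB r0<-Add1 | r0:Add1,r1:4,r2:9,r3:8
c2: issue MUL r3<-Mul1 | r0:Add1,r1:4,r2:9,r3:Mul1
c3: issue ADD r0<-Add2 | r0:Add2,r1:4,r2:9,r3:Mul1
c4: CDB Add1=1; issue MUL r1<-Mul2 | r0:Add2,r1:Mul2,r2:9,r3:Mul1
c5: stall | r0:Add2,r1:Mul2,r2:9,r3:Mul1
c6: CDB Mul1=32; issue MUL r3<-Mul1 | r0:Add2,r1:Mul2,r2:9,r3:Mul1
c7: stall | r0:Add2,r1:Mul2,r2:9,r3:Mul1
c8: CDB Mul2=16; issue MUL r2<-Mul2 | r0:Add2,r1:16,r2:Mul2,r3:Mul1
c9: CDB Add2=64; issue SUB r0<-Add1 | r0:Add1,r1:16,r2:Mul2,r3:Mul1
c10: issue SUB r3<-Add2 | r0:Add1,r1:16,r2:Mul2,r3:Add2
c11: issue ADD r1<-Add3 | r0:Add1,r1:Add3,r2:Mul2,r3:Add2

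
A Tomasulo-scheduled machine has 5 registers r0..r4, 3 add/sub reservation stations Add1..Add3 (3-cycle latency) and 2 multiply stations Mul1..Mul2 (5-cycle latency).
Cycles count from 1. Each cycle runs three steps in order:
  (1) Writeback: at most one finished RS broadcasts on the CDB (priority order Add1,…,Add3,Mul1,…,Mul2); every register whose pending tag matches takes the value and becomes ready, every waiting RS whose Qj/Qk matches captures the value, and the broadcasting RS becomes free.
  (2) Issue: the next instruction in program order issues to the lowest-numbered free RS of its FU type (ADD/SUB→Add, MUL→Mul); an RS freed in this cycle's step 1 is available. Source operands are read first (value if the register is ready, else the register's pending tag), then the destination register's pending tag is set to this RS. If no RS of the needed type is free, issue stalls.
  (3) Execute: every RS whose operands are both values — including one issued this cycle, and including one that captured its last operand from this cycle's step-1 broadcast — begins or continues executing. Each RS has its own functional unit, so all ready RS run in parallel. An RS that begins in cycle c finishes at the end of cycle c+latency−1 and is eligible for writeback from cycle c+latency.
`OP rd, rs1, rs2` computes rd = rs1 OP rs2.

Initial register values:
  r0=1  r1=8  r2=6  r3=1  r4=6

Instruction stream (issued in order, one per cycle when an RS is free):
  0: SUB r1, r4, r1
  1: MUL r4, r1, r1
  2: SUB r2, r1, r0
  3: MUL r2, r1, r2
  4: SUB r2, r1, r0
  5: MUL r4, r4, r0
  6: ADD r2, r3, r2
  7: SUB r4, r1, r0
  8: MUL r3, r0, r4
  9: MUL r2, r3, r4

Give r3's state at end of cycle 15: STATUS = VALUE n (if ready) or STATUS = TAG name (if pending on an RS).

cycle 1: issue SUB r1<-Add1 // r0:1,r1:Add1,r2:6,r3:1,r4:6
cycle 2: issue MUL r4<-Mul1 // r0:1,r1:Add1,r2:6,r3:1,r4:Mul1
cycle 3: issue SUB r2<-Add2 // r0:1,r1:Add1,r2:Add2,r3:1,r4:Mul1
cycle 4: CDB Add1=-2; issue MUL r2<-Mul2 // r0:1,r1:-2,r2:Mul2,r3:1,r4:Mul1
cycle 5: issue SUB r2<-Add1 // r0:1,r1:-2,r2:Add1,r3:1,r4:Mul1
cycle 6: stall // r0:1,r1:-2,r2:Add1,r3:1,r4:Mul1
cycle 7: CDB Add2=-3; stall // r0:1,r1:-2,r2:Add1,r3:1,r4:Mul1
cycle 8: CDB Add1=-3; stall // r0:1,r1:-2,r2:-3,r3:1,r4:Mul1
cycle 9: CDB Mul1=4; issue MUL r4<-Mul1 // r0:1,r1:-2,r2:-3,r3:1,r4:Mul1
cycle 10: issue ADD r2<-Add1 // r0:1,r1:-2,r2:Add1,r3:1,r4:Mul1
cycle 11: issue SUB r4<-Add2 // r0:1,r1:-2,r2:Add1,r3:1,r4:Add2
cycle 12: CDB Mul2=6; issue MUL r3<-Mul2 // r0:1,r1:-2,r2:Add1,r3:Mul2,r4:Add2
cycle 13: CDB Add1=-2; stall // r0:1,r1:-2,r2:-2,r3:Mul2,r4:Add2
cycle 14: CDB Add2=-3; stall // r0:1,r1:-2,r2:-2,r3:Mul2,r4:-3
cycle 15: CDB Mul1=4; issue MUL r2<-Mul1 // r0:1,r1:-2,r2:Mul1,r3:Mul2,r4:-3

STATUS = TAG Mul2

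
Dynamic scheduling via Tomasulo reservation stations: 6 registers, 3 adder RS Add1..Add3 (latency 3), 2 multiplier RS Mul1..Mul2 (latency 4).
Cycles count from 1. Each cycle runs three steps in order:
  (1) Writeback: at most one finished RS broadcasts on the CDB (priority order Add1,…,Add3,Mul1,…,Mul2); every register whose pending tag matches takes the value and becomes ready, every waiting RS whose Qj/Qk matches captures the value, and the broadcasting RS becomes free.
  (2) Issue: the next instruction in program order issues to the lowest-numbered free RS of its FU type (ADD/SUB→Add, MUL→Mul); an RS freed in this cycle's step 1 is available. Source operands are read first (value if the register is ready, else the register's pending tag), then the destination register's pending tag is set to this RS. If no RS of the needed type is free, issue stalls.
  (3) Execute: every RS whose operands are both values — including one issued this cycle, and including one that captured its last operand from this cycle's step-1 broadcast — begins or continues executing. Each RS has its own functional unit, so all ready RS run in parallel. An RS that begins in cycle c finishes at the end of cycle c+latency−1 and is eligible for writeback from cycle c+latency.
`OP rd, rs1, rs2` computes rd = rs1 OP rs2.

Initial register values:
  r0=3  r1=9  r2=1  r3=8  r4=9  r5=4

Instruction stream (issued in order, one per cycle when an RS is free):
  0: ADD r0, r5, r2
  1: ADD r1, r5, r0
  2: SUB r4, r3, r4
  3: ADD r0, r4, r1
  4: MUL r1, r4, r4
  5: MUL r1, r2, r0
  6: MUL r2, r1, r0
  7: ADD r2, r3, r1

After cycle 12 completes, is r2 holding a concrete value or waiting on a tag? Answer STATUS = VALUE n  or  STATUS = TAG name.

STATUS = TAG Add1

  c1: issue ADD r0<-Add1  regs: r0:Add1,r1:9,r2:1,r3:8,r4:9,r5:4
  c2: issue ADD r1<-Add2  regs: r0:Add1,r1:Add2,r2:1,r3:8,r4:9,r5:4
  c3: issue SUB r4<-Add3  regs: r0:Add1,r1:Add2,r2:1,r3:8,r4:Add3,r5:4
  c4: CDB Add1=5; issue ADD r0<-Add1  regs: r0:Add1,r1:Add2,r2:1,r3:8,r4:Add3,r5:4
  c5: issue MUL r1<-Mul1  regs: r0:Add1,r1:Mul1,r2:1,r3:8,r4:Add3,r5:4
  c6: CDB Add3=-1; issue MUL r1<-Mul2  regs: r0:Add1,r1:Mul2,r2:1,r3:8,r4:-1,r5:4
  c7: CDB Add2=9; stall  regs: r0:Add1,r1:Mul2,r2:1,r3:8,r4:-1,r5:4
  c8: stall  regs: r0:Add1,r1:Mul2,r2:1,r3:8,r4:-1,r5:4
  c9: stall  regs: r0:Add1,r1:Mul2,r2:1,r3:8,r4:-1,r5:4
  c10: CDB Add1=8; stall  regs: r0:8,r1:Mul2,r2:1,r3:8,r4:-1,r5:4
  c11: CDB Mul1=1; issue MUL r2<-Mul1  regs: r0:8,r1:Mul2,r2:Mul1,r3:8,r4:-1,r5:4
  c12: issue ADD r2<-Add1  regs: r0:8,r1:Mul2,r2:Add1,r3:8,r4:-1,r5:4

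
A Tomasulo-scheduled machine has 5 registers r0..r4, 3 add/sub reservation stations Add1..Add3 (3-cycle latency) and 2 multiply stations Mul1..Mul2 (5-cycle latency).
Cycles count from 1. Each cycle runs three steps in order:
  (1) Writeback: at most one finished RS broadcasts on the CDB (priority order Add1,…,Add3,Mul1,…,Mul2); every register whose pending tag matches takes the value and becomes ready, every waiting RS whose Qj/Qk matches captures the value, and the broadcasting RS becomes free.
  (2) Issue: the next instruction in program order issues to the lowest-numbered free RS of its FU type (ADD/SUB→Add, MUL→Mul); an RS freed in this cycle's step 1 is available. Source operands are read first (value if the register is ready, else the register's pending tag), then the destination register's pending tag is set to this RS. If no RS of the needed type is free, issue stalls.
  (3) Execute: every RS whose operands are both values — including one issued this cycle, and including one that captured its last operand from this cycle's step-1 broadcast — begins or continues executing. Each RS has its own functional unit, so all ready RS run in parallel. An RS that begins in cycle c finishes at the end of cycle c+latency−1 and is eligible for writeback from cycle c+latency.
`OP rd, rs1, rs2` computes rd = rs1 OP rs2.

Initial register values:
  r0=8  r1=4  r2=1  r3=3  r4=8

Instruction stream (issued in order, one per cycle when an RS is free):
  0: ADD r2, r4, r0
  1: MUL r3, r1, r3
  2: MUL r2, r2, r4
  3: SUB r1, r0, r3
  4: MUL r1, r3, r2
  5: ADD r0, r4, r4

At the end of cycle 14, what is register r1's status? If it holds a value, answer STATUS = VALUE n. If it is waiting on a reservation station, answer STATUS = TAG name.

cycle 1: issue ADD r2<-Add1 // r0:8,r1:4,r2:Add1,r3:3,r4:8
cycle 2: issue MUL r3<-Mul1 // r0:8,r1:4,r2:Add1,r3:Mul1,r4:8
cycle 3: issue MUL r2<-Mul2 // r0:8,r1:4,r2:Mul2,r3:Mul1,r4:8
cycle 4: CDB Add1=16; issue SUB r1<-Add1 // r0:8,r1:Add1,r2:Mul2,r3:Mul1,r4:8
cycle 5: stall // r0:8,r1:Add1,r2:Mul2,r3:Mul1,r4:8
cycle 6: stall // r0:8,r1:Add1,r2:Mul2,r3:Mul1,r4:8
cycle 7: CDB Mul1=12; issue MUL r1<-Mul1 // r0:8,r1:Mul1,r2:Mul2,r3:12,r4:8
cycle 8: issue ADD r0<-Add2 // r0:Add2,r1:Mul1,r2:Mul2,r3:12,r4:8
cycle 9: CDB Mul2=128 // r0:Add2,r1:Mul1,r2:128,r3:12,r4:8
cycle 10: CDB Add1=-4 // r0:Add2,r1:Mul1,r2:128,r3:12,r4:8
cycle 11: CDB Add2=16 // r0:16,r1:Mul1,r2:128,r3:12,r4:8
cycle 12: - // r0:16,r1:Mul1,r2:128,r3:12,r4:8
cycle 13: - // r0:16,r1:Mul1,r2:128,r3:12,r4:8
cycle 14: CDB Mul1=1536 // r0:16,r1:1536,r2:128,r3:12,r4:8

STATUS = VALUE 1536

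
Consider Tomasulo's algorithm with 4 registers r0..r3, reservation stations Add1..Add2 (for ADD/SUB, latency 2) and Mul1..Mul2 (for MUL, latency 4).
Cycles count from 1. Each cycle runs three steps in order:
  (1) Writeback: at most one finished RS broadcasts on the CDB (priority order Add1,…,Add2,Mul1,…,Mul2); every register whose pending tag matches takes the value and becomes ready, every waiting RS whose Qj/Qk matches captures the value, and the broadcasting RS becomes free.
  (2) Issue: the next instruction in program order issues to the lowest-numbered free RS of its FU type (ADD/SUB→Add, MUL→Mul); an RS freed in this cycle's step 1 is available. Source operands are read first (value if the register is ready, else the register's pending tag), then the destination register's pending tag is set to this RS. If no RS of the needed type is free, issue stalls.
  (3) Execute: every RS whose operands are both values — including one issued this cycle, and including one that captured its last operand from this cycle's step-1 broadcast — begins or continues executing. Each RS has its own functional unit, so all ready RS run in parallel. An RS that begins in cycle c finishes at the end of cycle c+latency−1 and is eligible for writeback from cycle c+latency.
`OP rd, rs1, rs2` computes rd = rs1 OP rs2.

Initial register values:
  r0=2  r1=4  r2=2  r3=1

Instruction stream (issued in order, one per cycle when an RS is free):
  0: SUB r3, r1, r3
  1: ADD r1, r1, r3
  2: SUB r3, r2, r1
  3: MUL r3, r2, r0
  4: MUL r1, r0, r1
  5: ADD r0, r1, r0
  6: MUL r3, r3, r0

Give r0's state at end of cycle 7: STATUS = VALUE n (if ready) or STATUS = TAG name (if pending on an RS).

STATUS = TAG Add2

  c1: issue SUB r3<-Add1  regs: r0:2,r1:4,r2:2,r3:Add1
  c2: issue ADD r1<-Add2  regs: r0:2,r1:Add2,r2:2,r3:Add1
  c3: CDB Add1=3; issue SUB r3<-Add1  regs: r0:2,r1:Add2,r2:2,r3:Add1
  c4: issue MUL r3<-Mul1  regs: r0:2,r1:Add2,r2:2,r3:Mul1
  c5: CDB Add2=7; issue MUL r1<-Mul2  regs: r0:2,r1:Mul2,r2:2,r3:Mul1
  c6: issue ADD r0<-Add2  regs: r0:Add2,r1:Mul2,r2:2,r3:Mul1
  c7: CDB Add1=-5; stall  regs: r0:Add2,r1:Mul2,r2:2,r3:Mul1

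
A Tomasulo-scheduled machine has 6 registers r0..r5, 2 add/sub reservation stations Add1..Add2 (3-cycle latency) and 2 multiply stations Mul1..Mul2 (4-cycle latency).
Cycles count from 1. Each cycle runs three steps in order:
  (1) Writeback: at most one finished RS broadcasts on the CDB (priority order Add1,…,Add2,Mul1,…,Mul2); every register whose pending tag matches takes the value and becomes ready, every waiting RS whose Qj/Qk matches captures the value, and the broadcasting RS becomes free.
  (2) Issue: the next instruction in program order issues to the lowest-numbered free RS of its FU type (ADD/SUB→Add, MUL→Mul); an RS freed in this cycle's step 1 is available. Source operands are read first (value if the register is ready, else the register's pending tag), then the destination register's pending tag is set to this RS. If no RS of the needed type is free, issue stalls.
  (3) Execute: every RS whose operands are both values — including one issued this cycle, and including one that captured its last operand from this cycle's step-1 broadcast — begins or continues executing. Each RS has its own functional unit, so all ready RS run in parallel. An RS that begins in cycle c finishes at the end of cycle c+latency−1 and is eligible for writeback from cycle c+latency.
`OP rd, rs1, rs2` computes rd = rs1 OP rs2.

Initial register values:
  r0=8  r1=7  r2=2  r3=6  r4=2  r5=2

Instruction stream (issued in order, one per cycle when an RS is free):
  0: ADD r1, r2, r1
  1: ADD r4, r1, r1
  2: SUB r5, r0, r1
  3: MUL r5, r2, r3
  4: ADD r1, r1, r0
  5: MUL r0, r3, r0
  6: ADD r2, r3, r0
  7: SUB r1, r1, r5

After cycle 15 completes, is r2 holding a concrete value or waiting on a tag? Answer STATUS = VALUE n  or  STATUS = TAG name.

STATUS = VALUE 54

  c1: issue ADD r1<-Add1  regs: r0:8,r1:Add1,r2:2,r3:6,r4:2,r5:2
  c2: issue ADD r4<-Add2  regs: r0:8,r1:Add1,r2:2,r3:6,r4:Add2,r5:2
  c3: stall  regs: r0:8,r1:Add1,r2:2,r3:6,r4:Add2,r5:2
  c4: CDB Add1=9; issue SUB r5<-Add1  regs: r0:8,r1:9,r2:2,r3:6,r4:Add2,r5:Add1
  c5: issue MUL r5<-Mul1  regs: r0:8,r1:9,r2:2,r3:6,r4:Add2,r5:Mul1
  c6: stall  regs: r0:8,r1:9,r2:2,r3:6,r4:Add2,r5:Mul1
  c7: CDB Add1=-1; issue ADD r1<-Add1  regs: r0:8,r1:Add1,r2:2,r3:6,r4:Add2,r5:Mul1
  c8: CDB Add2=18; issue MUL r0<-Mul2  regs: r0:Mul2,r1:Add1,r2:2,r3:6,r4:18,r5:Mul1
  c9: CDB Mul1=12; issue ADD r2<-Add2  regs: r0:Mul2,r1:Add1,r2:Add2,r3:6,r4:18,r5:12
  c10: CDB Add1=17; issue SUB r1<-Add1  regs: r0:Mul2,r1:Add1,r2:Add2,r3:6,r4:18,r5:12
  c11: -  regs: r0:Mul2,r1:Add1,r2:Add2,r3:6,r4:18,r5:12
  c12: CDB Mul2=48  regs: r0:48,r1:Add1,r2:Add2,r3:6,r4:18,r5:12
  c13: CDB Add1=5  regs: r0:48,r1:5,r2:Add2,r3:6,r4:18,r5:12
  c14: -  regs: r0:48,r1:5,r2:Add2,r3:6,r4:18,r5:12
  c15: CDB Add2=54  regs: r0:48,r1:5,r2:54,r3:6,r4:18,r5:12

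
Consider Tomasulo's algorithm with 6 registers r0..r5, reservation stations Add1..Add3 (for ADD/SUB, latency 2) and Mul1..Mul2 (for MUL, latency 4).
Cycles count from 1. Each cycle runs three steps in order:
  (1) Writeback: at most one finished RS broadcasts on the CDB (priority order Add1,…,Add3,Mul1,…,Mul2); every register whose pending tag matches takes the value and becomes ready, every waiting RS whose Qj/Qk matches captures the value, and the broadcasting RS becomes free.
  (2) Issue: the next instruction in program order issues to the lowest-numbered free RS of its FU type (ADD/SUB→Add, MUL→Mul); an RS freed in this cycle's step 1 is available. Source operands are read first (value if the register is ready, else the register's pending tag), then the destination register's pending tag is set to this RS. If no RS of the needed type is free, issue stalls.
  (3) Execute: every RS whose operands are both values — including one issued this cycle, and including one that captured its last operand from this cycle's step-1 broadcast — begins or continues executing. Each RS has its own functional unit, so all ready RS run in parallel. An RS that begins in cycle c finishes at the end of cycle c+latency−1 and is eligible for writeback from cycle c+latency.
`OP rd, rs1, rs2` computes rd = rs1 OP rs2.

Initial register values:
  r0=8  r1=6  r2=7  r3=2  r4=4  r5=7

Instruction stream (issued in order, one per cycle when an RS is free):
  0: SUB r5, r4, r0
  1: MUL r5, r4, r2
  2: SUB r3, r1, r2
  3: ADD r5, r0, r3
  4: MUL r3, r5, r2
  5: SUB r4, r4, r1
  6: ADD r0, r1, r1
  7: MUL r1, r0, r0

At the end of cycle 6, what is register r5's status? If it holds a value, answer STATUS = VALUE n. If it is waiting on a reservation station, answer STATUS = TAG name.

c1: issue SUB r5<-Add1 | r0:8,r1:6,r2:7,r3:2,r4:4,r5:Add1
c2: issue MUL r5<-Mul1 | r0:8,r1:6,r2:7,r3:2,r4:4,r5:Mul1
c3: CDB Add1=-4; issue SUB r3<-Add1 | r0:8,r1:6,r2:7,r3:Add1,r4:4,r5:Mul1
c4: issue ADD r5<-Add2 | r0:8,r1:6,r2:7,r3:Add1,r4:4,r5:Add2
c5: CDB Add1=-1; issue MUL r3<-Mul2 | r0:8,r1:6,r2:7,r3:Mul2,r4:4,r5:Add2
c6: CDB Mul1=28; issue SUB r4<-Add1 | r0:8,r1:6,r2:7,r3:Mul2,r4:Add1,r5:Add2

STATUS = TAG Add2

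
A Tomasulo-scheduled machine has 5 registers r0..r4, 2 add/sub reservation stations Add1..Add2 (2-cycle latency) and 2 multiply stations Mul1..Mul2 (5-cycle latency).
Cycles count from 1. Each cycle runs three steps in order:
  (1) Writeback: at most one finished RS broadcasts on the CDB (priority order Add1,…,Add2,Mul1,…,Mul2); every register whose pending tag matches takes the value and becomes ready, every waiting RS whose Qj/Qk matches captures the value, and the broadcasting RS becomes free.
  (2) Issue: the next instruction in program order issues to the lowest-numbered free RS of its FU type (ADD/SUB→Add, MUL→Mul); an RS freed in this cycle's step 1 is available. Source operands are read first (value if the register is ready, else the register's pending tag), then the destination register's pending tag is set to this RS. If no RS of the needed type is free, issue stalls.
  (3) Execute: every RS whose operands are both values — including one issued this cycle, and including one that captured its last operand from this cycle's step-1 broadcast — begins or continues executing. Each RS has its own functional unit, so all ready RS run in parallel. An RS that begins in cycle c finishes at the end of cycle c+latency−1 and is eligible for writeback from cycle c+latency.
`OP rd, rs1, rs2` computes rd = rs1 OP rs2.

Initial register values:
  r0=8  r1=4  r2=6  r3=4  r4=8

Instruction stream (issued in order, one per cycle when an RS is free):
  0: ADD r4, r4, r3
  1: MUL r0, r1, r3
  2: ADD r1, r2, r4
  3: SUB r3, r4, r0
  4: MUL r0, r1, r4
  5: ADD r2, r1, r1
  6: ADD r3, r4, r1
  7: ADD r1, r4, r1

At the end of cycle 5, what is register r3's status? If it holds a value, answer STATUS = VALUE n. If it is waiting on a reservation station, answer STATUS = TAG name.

c1: issue ADD r4<-Add1 | r0:8,r1:4,r2:6,r3:4,r4:Add1
c2: issue MUL r0<-Mul1 | r0:Mul1,r1:4,r2:6,r3:4,r4:Add1
c3: CDB Add1=12; issue ADD r1<-Add1 | r0:Mul1,r1:Add1,r2:6,r3:4,r4:12
c4: issue SUB r3<-Add2 | r0:Mul1,r1:Add1,r2:6,r3:Add2,r4:12
c5: CDB Add1=18; issue MUL r0<-Mul2 | r0:Mul2,r1:18,r2:6,r3:Add2,r4:12

STATUS = TAG Add2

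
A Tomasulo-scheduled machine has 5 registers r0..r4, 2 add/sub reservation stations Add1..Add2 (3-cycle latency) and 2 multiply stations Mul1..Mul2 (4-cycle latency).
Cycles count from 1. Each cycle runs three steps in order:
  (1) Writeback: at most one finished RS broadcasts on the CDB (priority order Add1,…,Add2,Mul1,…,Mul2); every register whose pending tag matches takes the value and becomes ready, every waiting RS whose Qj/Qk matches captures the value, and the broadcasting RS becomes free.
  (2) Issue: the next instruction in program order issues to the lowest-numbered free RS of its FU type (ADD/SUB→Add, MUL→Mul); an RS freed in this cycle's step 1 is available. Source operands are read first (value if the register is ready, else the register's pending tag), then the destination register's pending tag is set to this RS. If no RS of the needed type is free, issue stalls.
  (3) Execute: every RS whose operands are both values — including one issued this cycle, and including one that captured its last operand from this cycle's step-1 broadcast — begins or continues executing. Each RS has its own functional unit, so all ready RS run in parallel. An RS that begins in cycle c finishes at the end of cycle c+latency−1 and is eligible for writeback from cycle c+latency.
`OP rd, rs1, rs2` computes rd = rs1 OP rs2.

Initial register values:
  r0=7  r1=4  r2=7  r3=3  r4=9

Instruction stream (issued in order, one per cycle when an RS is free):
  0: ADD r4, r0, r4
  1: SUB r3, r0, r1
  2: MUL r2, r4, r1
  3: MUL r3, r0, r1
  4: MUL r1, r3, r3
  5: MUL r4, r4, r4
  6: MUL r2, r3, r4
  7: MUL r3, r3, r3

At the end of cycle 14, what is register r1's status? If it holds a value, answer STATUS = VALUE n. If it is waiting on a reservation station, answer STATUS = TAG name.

c1: issue ADD r4<-Add1 | r0:7,r1:4,r2:7,r3:3,r4:Add1
c2: issue SUB r3<-Add2 | r0:7,r1:4,r2:7,r3:Add2,r4:Add1
c3: issue MUL r2<-Mul1 | r0:7,r1:4,r2:Mul1,r3:Add2,r4:Add1
c4: CDB Add1=16; issue MUL r3<-Mul2 | r0:7,r1:4,r2:Mul1,r3:Mul2,r4:16
c5: CDB Add2=3; stall | r0:7,r1:4,r2:Mul1,r3:Mul2,r4:16
c6: stall | r0:7,r1:4,r2:Mul1,r3:Mul2,r4:16
c7: stall | r0:7,r1:4,r2:Mul1,r3:Mul2,r4:16
c8: CDB Mul1=64; issue MUL r1<-Mul1 | r0:7,r1:Mul1,r2:64,r3:Mul2,r4:16
c9: CDB Mul2=28; issue MUL r4<-Mul2 | r0:7,r1:Mul1,r2:64,r3:28,r4:Mul2
c10: stall | r0:7,r1:Mul1,r2:64,r3:28,r4:Mul2
c11: stall | r0:7,r1:Mul1,r2:64,r3:28,r4:Mul2
c12: stall | r0:7,r1:Mul1,r2:64,r3:28,r4:Mul2
c13: CDB Mul1=784; issue MUL r2<-Mul1 | r0:7,r1:784,r2:Mul1,r3:28,r4:Mul2
c14: CDB Mul2=256; issue MUL r3<-Mul2 | r0:7,r1:784,r2:Mul1,r3:Mul2,r4:256

STATUS = VALUE 784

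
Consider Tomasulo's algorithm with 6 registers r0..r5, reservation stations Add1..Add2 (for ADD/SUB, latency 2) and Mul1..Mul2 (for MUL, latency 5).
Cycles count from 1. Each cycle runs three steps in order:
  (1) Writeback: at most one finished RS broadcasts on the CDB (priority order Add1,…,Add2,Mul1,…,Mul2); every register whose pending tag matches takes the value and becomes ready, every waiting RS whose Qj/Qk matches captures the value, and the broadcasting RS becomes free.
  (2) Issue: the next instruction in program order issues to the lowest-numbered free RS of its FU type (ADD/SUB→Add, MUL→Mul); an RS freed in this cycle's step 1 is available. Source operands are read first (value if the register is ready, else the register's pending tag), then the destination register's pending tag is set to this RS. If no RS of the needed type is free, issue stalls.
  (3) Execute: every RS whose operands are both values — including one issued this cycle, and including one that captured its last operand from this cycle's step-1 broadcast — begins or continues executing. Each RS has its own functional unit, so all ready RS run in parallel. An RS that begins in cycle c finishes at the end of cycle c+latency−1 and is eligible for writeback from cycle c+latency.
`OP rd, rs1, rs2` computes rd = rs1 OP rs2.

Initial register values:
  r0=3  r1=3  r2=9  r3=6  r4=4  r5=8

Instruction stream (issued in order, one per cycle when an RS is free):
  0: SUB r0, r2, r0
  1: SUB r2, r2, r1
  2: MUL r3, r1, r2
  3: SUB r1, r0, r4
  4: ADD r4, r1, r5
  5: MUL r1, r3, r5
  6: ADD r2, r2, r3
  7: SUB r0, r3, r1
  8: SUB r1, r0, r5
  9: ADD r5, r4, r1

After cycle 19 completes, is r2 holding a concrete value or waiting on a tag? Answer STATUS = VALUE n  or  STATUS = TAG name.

  c1: issue SUB r0<-Add1  regs: r0:Add1,r1:3,r2:9,r3:6,r4:4,r5:8
  c2: issue SUB r2<-Add2  regs: r0:Add1,r1:3,r2:Add2,r3:6,r4:4,r5:8
  c3: CDB Add1=6; issue MUL r3<-Mul1  regs: r0:6,r1:3,r2:Add2,r3:Mul1,r4:4,r5:8
  c4: CDB Add2=6; issue SUB r1<-Add1  regs: r0:6,r1:Add1,r2:6,r3:Mul1,r4:4,r5:8
  c5: issue ADD r4<-Add2  regs: r0:6,r1:Add1,r2:6,r3:Mul1,r4:Add2,r5:8
  c6: CDB Add1=2; issue MUL r1<-Mul2  regs: r0:6,r1:Mul2,r2:6,r3:Mul1,r4:Add2,r5:8
  c7: issue ADD r2<-Add1  regs: r0:6,r1:Mul2,r2:Add1,r3:Mul1,r4:Add2,r5:8
  c8: CDB Add2=10; issue SUB r0<-Add2  regs: r0:Add2,r1:Mul2,r2:Add1,r3:Mul1,r4:10,r5:8
  c9: CDB Mul1=18; stall  regs: r0:Add2,r1:Mul2,r2:Add1,r3:18,r4:10,r5:8
  c10: stall  regs: r0:Add2,r1:Mul2,r2:Add1,r3:18,r4:10,r5:8
  c11: CDB Add1=24; issue SUB r1<-Add1  regs: r0:Add2,r1:Add1,r2:24,r3:18,r4:10,r5:8
  c12: stall  regs: r0:Add2,r1:Add1,r2:24,r3:18,r4:10,r5:8
  c13: stall  regs: r0:Add2,r1:Add1,r2:24,r3:18,r4:10,r5:8
  c14: CDB Mul2=144; stall  regs: r0:Add2,r1:Add1,r2:24,r3:18,r4:10,r5:8
  c15: stall  regs: r0:Add2,r1:Add1,r2:24,r3:18,r4:10,r5:8
  c16: CDB Add2=-126; issue ADD r5<-Add2  regs: r0:-126,r1:Add1,r2:24,r3:18,r4:10,r5:Add2
  c17: -  regs: r0:-126,r1:Add1,r2:24,r3:18,r4:10,r5:Add2
  c18: CDB Add1=-134  regs: r0:-126,r1:-134,r2:24,r3:18,r4:10,r5:Add2
  c19: -  regs: r0:-126,r1:-134,r2:24,r3:18,r4:10,r5:Add2

STATUS = VALUE 24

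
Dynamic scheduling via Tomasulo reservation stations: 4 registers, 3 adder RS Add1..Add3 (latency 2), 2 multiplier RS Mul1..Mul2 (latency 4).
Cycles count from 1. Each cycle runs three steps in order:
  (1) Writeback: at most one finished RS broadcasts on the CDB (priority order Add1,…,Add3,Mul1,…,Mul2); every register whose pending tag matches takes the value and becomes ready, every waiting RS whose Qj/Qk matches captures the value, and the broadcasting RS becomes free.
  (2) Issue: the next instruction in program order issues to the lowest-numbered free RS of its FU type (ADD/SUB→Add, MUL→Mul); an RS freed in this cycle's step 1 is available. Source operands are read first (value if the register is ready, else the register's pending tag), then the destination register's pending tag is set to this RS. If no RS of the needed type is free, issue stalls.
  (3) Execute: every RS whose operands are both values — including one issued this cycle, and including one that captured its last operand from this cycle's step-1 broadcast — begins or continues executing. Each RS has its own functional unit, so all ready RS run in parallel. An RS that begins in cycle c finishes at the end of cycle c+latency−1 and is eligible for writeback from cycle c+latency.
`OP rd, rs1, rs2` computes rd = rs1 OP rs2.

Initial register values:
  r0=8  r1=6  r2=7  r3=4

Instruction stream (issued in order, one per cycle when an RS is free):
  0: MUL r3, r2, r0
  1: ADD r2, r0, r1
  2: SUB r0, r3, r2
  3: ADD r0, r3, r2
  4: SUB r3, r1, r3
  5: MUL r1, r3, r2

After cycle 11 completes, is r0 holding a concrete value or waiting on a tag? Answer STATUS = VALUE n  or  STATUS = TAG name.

STATUS = VALUE 70

cycle 1: issue MUL r3<-Mul1 // r0:8,r1:6,r2:7,r3:Mul1
cycle 2: issue ADD r2<-Add1 // r0:8,r1:6,r2:Add1,r3:Mul1
cycle 3: issue SUB r0<-Add2 // r0:Add2,r1:6,r2:Add1,r3:Mul1
cycle 4: CDB Add1=14; issue ADD r0<-Add1 // r0:Add1,r1:6,r2:14,r3:Mul1
cycle 5: CDB Mul1=56; issue SUB r3<-Add3 // r0:Add1,r1:6,r2:14,r3:Add3
cycle 6: issue MUL r1<-Mul1 // r0:Add1,r1:Mul1,r2:14,r3:Add3
cycle 7: CDB Add1=70 // r0:70,r1:Mul1,r2:14,r3:Add3
cycle 8: CDB Add2=42 // r0:70,r1:Mul1,r2:14,r3:Add3
cycle 9: CDB Add3=-50 // r0:70,r1:Mul1,r2:14,r3:-50
cycle 10: - // r0:70,r1:Mul1,r2:14,r3:-50
cycle 11: - // r0:70,r1:Mul1,r2:14,r3:-50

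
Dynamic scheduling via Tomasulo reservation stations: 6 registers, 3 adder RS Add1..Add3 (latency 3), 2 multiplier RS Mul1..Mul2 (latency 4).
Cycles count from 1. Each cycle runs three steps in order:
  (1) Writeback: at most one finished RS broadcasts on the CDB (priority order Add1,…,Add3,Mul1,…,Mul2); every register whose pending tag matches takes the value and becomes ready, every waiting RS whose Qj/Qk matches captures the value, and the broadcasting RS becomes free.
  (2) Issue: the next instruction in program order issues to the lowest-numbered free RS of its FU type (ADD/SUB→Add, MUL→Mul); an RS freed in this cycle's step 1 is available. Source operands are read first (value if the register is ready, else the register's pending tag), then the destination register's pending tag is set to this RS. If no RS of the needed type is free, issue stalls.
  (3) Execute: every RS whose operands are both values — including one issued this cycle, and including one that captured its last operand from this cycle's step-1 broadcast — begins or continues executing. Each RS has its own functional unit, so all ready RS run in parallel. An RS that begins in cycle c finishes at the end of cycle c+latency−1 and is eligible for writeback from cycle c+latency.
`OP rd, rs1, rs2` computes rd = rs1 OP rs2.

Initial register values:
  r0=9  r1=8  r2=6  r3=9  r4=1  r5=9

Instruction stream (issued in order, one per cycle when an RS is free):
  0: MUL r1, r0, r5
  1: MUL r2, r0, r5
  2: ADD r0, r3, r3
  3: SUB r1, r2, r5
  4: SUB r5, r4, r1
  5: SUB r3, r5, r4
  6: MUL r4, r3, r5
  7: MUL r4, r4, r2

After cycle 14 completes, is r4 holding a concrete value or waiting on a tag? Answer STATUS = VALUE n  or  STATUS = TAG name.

  c1: issue MUL r1<-Mul1  regs: r0:9,r1:Mul1,r2:6,r3:9,r4:1,r5:9
  c2: issue MUL r2<-Mul2  regs: r0:9,r1:Mul1,r2:Mul2,r3:9,r4:1,r5:9
  c3: issue ADD r0<-Add1  regs: r0:Add1,r1:Mul1,r2:Mul2,r3:9,r4:1,r5:9
  c4: issue SUB r1<-Add2  regs: r0:Add1,r1:Add2,r2:Mul2,r3:9,r4:1,r5:9
  c5: CDB Mul1=81; issue SUB r5<-Add3  regs: r0:Add1,r1:Add2,r2:Mul2,r3:9,r4:1,r5:Add3
  c6: CDB Add1=18; issue SUB r3<-Add1  regs: r0:18,r1:Add2,r2:Mul2,r3:Add1,r4:1,r5:Add3
  c7: CDB Mul2=81; issue MUL r4<-Mul1  regs: r0:18,r1:Add2,r2:81,r3:Add1,r4:Mul1,r5:Add3
  c8: issue MUL r4<-Mul2  regs: r0:18,r1:Add2,r2:81,r3:Add1,r4:Mul2,r5:Add3
  c9: -  regs: r0:18,r1:Add2,r2:81,r3:Add1,r4:Mul2,r5:Add3
  c10: CDB Add2=72  regs: r0:18,r1:72,r2:81,r3:Add1,r4:Mul2,r5:Add3
  c11: -  regs: r0:18,r1:72,r2:81,r3:Add1,r4:Mul2,r5:Add3
  c12: -  regs: r0:18,r1:72,r2:81,r3:Add1,r4:Mul2,r5:Add3
  c13: CDB Add3=-71  regs: r0:18,r1:72,r2:81,r3:Add1,r4:Mul2,r5:-71
  c14: -  regs: r0:18,r1:72,r2:81,r3:Add1,r4:Mul2,r5:-71

STATUS = TAG Mul2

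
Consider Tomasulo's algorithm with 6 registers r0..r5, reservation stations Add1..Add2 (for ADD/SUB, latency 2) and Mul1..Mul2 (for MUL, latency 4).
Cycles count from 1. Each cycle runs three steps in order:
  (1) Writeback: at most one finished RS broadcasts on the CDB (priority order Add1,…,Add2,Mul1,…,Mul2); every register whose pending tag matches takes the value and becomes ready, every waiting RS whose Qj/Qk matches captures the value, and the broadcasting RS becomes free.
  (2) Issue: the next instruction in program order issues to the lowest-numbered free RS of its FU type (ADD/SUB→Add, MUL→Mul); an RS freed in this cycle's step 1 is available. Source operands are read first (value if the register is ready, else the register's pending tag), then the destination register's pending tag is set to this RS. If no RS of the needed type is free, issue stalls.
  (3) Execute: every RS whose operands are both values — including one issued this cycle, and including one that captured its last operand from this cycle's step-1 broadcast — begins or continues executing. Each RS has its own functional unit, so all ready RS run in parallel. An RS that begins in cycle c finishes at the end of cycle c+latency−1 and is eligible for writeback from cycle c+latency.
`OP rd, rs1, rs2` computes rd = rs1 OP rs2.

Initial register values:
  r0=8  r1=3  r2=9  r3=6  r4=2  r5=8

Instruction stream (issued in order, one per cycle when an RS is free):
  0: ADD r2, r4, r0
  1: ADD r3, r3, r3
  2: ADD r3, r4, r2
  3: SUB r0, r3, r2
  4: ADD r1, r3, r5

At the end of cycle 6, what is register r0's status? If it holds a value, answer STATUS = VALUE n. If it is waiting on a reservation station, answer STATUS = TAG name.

c1: issue ADD r2<-Add1 | r0:8,r1:3,r2:Add1,r3:6,r4:2,r5:8
c2: issue ADD r3<-Add2 | r0:8,r1:3,r2:Add1,r3:Add2,r4:2,r5:8
c3: CDB Add1=10; issue ADD r3<-Add1 | r0:8,r1:3,r2:10,r3:Add1,r4:2,r5:8
c4: CDB Add2=12; issue SUB r0<-Add2 | r0:Add2,r1:3,r2:10,r3:Add1,r4:2,r5:8
c5: CDB Add1=12; issue ADD r1<-Add1 | r0:Add2,r1:Add1,r2:10,r3:12,r4:2,r5:8
c6: - | r0:Add2,r1:Add1,r2:10,r3:12,r4:2,r5:8

STATUS = TAG Add2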